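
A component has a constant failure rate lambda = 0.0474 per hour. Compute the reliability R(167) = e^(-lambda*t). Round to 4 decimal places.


lambda = 0.0474
t = 167
lambda * t = 7.9158
R(t) = e^(-7.9158)
R(t) = 0.0004

0.0004


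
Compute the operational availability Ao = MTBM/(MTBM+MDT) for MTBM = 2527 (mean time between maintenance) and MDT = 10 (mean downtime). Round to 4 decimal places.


MTBM = 2527
MDT = 10
MTBM + MDT = 2537
Ao = 2527 / 2537
Ao = 0.9961

0.9961


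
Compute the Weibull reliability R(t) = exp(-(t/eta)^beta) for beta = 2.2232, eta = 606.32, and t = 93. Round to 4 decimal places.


beta = 2.2232, eta = 606.32, t = 93
t/eta = 93 / 606.32 = 0.1534
(t/eta)^beta = 0.1534^2.2232 = 0.0155
R(t) = exp(-0.0155)
R(t) = 0.9846

0.9846


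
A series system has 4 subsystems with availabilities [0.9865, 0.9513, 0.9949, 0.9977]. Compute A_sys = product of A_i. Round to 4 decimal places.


Subsystems: [0.9865, 0.9513, 0.9949, 0.9977]
After subsystem 1 (A=0.9865): product = 0.9865
After subsystem 2 (A=0.9513): product = 0.9385
After subsystem 3 (A=0.9949): product = 0.9337
After subsystem 4 (A=0.9977): product = 0.9315
A_sys = 0.9315

0.9315


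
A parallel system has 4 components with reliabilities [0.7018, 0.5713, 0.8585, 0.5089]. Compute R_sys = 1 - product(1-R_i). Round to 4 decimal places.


Components: [0.7018, 0.5713, 0.8585, 0.5089]
(1 - 0.7018) = 0.2982, running product = 0.2982
(1 - 0.5713) = 0.4287, running product = 0.1278
(1 - 0.8585) = 0.1415, running product = 0.0181
(1 - 0.5089) = 0.4911, running product = 0.0089
Product of (1-R_i) = 0.0089
R_sys = 1 - 0.0089 = 0.9911

0.9911


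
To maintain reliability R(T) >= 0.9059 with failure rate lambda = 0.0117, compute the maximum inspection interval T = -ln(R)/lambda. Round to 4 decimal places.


R_target = 0.9059
lambda = 0.0117
-ln(0.9059) = 0.0988
T = 0.0988 / 0.0117
T = 8.4467

8.4467


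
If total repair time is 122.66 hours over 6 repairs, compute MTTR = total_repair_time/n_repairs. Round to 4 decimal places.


total_repair_time = 122.66
n_repairs = 6
MTTR = 122.66 / 6
MTTR = 20.4433

20.4433


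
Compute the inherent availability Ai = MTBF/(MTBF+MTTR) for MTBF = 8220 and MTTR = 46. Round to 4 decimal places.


MTBF = 8220
MTTR = 46
MTBF + MTTR = 8266
Ai = 8220 / 8266
Ai = 0.9944

0.9944


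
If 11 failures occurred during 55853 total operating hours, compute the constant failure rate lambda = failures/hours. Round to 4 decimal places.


failures = 11
total_hours = 55853
lambda = 11 / 55853
lambda = 0.0002

0.0002


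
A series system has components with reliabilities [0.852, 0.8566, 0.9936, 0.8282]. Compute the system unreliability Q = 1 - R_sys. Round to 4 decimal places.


Components: [0.852, 0.8566, 0.9936, 0.8282]
After component 1: product = 0.852
After component 2: product = 0.7298
After component 3: product = 0.7252
After component 4: product = 0.6006
R_sys = 0.6006
Q = 1 - 0.6006 = 0.3994

0.3994


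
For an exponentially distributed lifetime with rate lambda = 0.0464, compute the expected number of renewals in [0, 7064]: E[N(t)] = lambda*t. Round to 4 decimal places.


lambda = 0.0464
t = 7064
E[N(t)] = lambda * t
E[N(t)] = 0.0464 * 7064
E[N(t)] = 327.7696

327.7696


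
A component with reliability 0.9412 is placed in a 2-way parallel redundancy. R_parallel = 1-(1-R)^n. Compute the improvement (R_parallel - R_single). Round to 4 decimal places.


R_single = 0.9412, n = 2
1 - R_single = 0.0588
(1 - R_single)^n = 0.0588^2 = 0.0035
R_parallel = 1 - 0.0035 = 0.9965
Improvement = 0.9965 - 0.9412
Improvement = 0.0553

0.0553


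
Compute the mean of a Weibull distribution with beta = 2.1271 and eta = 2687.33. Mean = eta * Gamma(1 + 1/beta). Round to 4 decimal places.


beta = 2.1271, eta = 2687.33
1/beta = 0.4701
1 + 1/beta = 1.4701
Gamma(1.4701) = 0.8856
Mean = 2687.33 * 0.8856
Mean = 2379.9908

2379.9908


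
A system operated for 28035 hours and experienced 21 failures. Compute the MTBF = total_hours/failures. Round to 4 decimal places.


total_hours = 28035
failures = 21
MTBF = 28035 / 21
MTBF = 1335.0

1335.0


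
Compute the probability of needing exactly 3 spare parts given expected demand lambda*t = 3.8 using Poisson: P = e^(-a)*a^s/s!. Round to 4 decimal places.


a = 3.8, s = 3
e^(-a) = e^(-3.8) = 0.0224
a^s = 3.8^3 = 54.872
s! = 6
P = 0.0224 * 54.872 / 6
P = 0.2046

0.2046


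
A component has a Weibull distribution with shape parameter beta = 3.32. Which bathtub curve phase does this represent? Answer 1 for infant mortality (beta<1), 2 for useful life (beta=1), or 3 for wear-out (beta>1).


beta = 3.32
Compare beta to 1:
beta < 1 => infant mortality (phase 1)
beta = 1 => useful life (phase 2)
beta > 1 => wear-out (phase 3)
Since beta = 3.32, this is wear-out (increasing failure rate)
Phase = 3

3


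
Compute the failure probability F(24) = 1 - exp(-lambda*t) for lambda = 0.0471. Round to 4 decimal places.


lambda = 0.0471, t = 24
lambda * t = 1.1304
exp(-1.1304) = 0.3229
F(t) = 1 - 0.3229
F(t) = 0.6771

0.6771


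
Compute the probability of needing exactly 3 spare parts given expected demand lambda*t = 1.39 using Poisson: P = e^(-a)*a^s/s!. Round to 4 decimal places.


a = 1.39, s = 3
e^(-a) = e^(-1.39) = 0.2491
a^s = 1.39^3 = 2.6856
s! = 6
P = 0.2491 * 2.6856 / 6
P = 0.1115

0.1115


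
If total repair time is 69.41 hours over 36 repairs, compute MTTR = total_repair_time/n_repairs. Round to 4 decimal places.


total_repair_time = 69.41
n_repairs = 36
MTTR = 69.41 / 36
MTTR = 1.9281

1.9281


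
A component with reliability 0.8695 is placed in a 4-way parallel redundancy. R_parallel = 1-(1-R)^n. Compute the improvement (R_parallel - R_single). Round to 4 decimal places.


R_single = 0.8695, n = 4
1 - R_single = 0.1305
(1 - R_single)^n = 0.1305^4 = 0.0003
R_parallel = 1 - 0.0003 = 0.9997
Improvement = 0.9997 - 0.8695
Improvement = 0.1302

0.1302


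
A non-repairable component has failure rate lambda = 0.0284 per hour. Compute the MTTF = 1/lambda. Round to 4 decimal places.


lambda = 0.0284
MTTF = 1 / 0.0284
MTTF = 35.2113

35.2113


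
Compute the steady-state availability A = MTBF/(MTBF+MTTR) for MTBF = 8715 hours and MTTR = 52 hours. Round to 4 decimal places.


MTBF = 8715
MTTR = 52
MTBF + MTTR = 8767
A = 8715 / 8767
A = 0.9941

0.9941


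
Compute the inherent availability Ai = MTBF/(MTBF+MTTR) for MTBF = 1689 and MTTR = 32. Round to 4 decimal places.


MTBF = 1689
MTTR = 32
MTBF + MTTR = 1721
Ai = 1689 / 1721
Ai = 0.9814

0.9814


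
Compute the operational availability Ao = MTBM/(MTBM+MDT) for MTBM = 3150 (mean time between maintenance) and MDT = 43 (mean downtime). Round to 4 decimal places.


MTBM = 3150
MDT = 43
MTBM + MDT = 3193
Ao = 3150 / 3193
Ao = 0.9865

0.9865


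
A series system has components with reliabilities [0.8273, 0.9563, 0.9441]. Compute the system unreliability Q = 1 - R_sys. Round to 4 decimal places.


Components: [0.8273, 0.9563, 0.9441]
After component 1: product = 0.8273
After component 2: product = 0.7911
After component 3: product = 0.7469
R_sys = 0.7469
Q = 1 - 0.7469 = 0.2531

0.2531


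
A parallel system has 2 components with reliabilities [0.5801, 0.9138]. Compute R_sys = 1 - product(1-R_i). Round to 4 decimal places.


Components: [0.5801, 0.9138]
(1 - 0.5801) = 0.4199, running product = 0.4199
(1 - 0.9138) = 0.0862, running product = 0.0362
Product of (1-R_i) = 0.0362
R_sys = 1 - 0.0362 = 0.9638

0.9638


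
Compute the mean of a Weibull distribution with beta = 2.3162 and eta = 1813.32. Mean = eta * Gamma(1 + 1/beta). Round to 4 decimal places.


beta = 2.3162, eta = 1813.32
1/beta = 0.4317
1 + 1/beta = 1.4317
Gamma(1.4317) = 0.886
Mean = 1813.32 * 0.886
Mean = 1606.5827

1606.5827


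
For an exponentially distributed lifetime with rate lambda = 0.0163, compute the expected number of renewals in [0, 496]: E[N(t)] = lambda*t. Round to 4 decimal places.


lambda = 0.0163
t = 496
E[N(t)] = lambda * t
E[N(t)] = 0.0163 * 496
E[N(t)] = 8.0848

8.0848


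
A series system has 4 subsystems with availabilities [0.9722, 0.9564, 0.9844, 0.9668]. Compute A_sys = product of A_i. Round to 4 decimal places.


Subsystems: [0.9722, 0.9564, 0.9844, 0.9668]
After subsystem 1 (A=0.9722): product = 0.9722
After subsystem 2 (A=0.9564): product = 0.9298
After subsystem 3 (A=0.9844): product = 0.9153
After subsystem 4 (A=0.9668): product = 0.8849
A_sys = 0.8849

0.8849


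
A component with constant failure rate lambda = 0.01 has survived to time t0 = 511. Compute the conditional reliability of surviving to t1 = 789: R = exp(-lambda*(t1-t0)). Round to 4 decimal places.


lambda = 0.01
t0 = 511, t1 = 789
t1 - t0 = 278
lambda * (t1-t0) = 0.01 * 278 = 2.78
R = exp(-2.78)
R = 0.062

0.062


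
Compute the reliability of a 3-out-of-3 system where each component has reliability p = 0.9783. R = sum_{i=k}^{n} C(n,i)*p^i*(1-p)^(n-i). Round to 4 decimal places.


k = 3, n = 3, p = 0.9783
i=3: C(3,3)=1 * 0.9783^3 * 0.0217^0 = 0.9363
R = sum of terms = 0.9363

0.9363


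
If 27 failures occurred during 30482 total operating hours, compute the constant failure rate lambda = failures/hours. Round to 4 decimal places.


failures = 27
total_hours = 30482
lambda = 27 / 30482
lambda = 0.0009

0.0009


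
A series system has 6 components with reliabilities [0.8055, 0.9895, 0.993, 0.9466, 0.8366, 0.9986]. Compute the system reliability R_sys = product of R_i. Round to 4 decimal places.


Components: [0.8055, 0.9895, 0.993, 0.9466, 0.8366, 0.9986]
After component 1 (R=0.8055): product = 0.8055
After component 2 (R=0.9895): product = 0.797
After component 3 (R=0.993): product = 0.7915
After component 4 (R=0.9466): product = 0.7492
After component 5 (R=0.8366): product = 0.6268
After component 6 (R=0.9986): product = 0.6259
R_sys = 0.6259

0.6259


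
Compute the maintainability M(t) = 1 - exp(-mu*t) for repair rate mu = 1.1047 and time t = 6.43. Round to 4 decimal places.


mu = 1.1047, t = 6.43
mu * t = 1.1047 * 6.43 = 7.1032
exp(-7.1032) = 0.0008
M(t) = 1 - 0.0008
M(t) = 0.9992

0.9992


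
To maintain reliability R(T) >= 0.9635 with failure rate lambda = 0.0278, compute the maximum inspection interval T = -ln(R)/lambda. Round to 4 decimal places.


R_target = 0.9635
lambda = 0.0278
-ln(0.9635) = 0.0372
T = 0.0372 / 0.0278
T = 1.3375

1.3375


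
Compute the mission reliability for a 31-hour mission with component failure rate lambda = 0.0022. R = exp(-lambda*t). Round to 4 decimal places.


lambda = 0.0022
mission_time = 31
lambda * t = 0.0022 * 31 = 0.0682
R = exp(-0.0682)
R = 0.9341

0.9341


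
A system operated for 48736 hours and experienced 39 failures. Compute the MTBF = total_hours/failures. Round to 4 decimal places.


total_hours = 48736
failures = 39
MTBF = 48736 / 39
MTBF = 1249.641

1249.641


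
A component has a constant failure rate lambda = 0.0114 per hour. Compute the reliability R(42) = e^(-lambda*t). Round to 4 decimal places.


lambda = 0.0114
t = 42
lambda * t = 0.4788
R(t) = e^(-0.4788)
R(t) = 0.6195

0.6195


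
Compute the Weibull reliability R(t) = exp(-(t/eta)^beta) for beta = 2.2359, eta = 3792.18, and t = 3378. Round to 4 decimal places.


beta = 2.2359, eta = 3792.18, t = 3378
t/eta = 3378 / 3792.18 = 0.8908
(t/eta)^beta = 0.8908^2.2359 = 0.7721
R(t) = exp(-0.7721)
R(t) = 0.462

0.462


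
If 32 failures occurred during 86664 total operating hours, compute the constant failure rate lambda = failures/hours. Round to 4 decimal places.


failures = 32
total_hours = 86664
lambda = 32 / 86664
lambda = 0.0004

0.0004


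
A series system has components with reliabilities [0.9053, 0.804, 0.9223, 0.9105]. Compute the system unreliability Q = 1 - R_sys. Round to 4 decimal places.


Components: [0.9053, 0.804, 0.9223, 0.9105]
After component 1: product = 0.9053
After component 2: product = 0.7279
After component 3: product = 0.6713
After component 4: product = 0.6112
R_sys = 0.6112
Q = 1 - 0.6112 = 0.3888

0.3888


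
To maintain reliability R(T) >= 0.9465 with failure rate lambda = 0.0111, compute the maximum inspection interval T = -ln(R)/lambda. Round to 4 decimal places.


R_target = 0.9465
lambda = 0.0111
-ln(0.9465) = 0.055
T = 0.055 / 0.0111
T = 4.9535

4.9535


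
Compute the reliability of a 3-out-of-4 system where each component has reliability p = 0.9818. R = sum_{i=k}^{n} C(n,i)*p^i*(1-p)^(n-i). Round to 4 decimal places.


k = 3, n = 4, p = 0.9818
i=3: C(4,3)=4 * 0.9818^3 * 0.0182^1 = 0.0689
i=4: C(4,4)=1 * 0.9818^4 * 0.0182^0 = 0.9292
R = sum of terms = 0.9981

0.9981


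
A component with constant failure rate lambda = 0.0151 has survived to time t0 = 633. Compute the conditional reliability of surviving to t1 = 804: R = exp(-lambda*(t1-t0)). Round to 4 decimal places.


lambda = 0.0151
t0 = 633, t1 = 804
t1 - t0 = 171
lambda * (t1-t0) = 0.0151 * 171 = 2.5821
R = exp(-2.5821)
R = 0.0756

0.0756


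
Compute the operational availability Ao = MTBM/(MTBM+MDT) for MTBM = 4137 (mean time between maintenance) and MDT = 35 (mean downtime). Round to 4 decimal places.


MTBM = 4137
MDT = 35
MTBM + MDT = 4172
Ao = 4137 / 4172
Ao = 0.9916

0.9916


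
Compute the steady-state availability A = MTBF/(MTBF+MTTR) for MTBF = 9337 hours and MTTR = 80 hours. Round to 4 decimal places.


MTBF = 9337
MTTR = 80
MTBF + MTTR = 9417
A = 9337 / 9417
A = 0.9915

0.9915


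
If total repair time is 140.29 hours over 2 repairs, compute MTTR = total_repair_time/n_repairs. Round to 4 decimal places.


total_repair_time = 140.29
n_repairs = 2
MTTR = 140.29 / 2
MTTR = 70.145

70.145


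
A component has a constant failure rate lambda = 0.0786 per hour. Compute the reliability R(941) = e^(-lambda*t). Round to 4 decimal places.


lambda = 0.0786
t = 941
lambda * t = 73.9626
R(t) = e^(-73.9626)
R(t) = 0.0

0.0


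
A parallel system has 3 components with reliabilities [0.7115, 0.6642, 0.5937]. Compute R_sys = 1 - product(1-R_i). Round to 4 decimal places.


Components: [0.7115, 0.6642, 0.5937]
(1 - 0.7115) = 0.2885, running product = 0.2885
(1 - 0.6642) = 0.3358, running product = 0.0969
(1 - 0.5937) = 0.4063, running product = 0.0394
Product of (1-R_i) = 0.0394
R_sys = 1 - 0.0394 = 0.9606

0.9606


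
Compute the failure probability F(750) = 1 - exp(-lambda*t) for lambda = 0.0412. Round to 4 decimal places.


lambda = 0.0412, t = 750
lambda * t = 30.9
exp(-30.9) = 0.0
F(t) = 1 - 0.0
F(t) = 1.0

1.0


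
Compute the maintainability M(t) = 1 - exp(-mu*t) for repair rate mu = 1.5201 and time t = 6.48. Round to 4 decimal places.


mu = 1.5201, t = 6.48
mu * t = 1.5201 * 6.48 = 9.8502
exp(-9.8502) = 0.0001
M(t) = 1 - 0.0001
M(t) = 0.9999

0.9999


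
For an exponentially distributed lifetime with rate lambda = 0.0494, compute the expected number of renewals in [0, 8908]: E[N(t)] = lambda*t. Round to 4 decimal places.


lambda = 0.0494
t = 8908
E[N(t)] = lambda * t
E[N(t)] = 0.0494 * 8908
E[N(t)] = 440.0552

440.0552


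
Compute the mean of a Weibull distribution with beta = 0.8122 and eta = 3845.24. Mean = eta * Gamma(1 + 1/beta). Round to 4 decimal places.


beta = 0.8122, eta = 3845.24
1/beta = 1.2312
1 + 1/beta = 2.2312
Gamma(2.2312) = 1.121
Mean = 3845.24 * 1.121
Mean = 4310.5094

4310.5094


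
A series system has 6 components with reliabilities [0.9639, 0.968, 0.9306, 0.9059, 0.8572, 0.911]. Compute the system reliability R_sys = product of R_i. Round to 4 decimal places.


Components: [0.9639, 0.968, 0.9306, 0.9059, 0.8572, 0.911]
After component 1 (R=0.9639): product = 0.9639
After component 2 (R=0.968): product = 0.9331
After component 3 (R=0.9306): product = 0.8683
After component 4 (R=0.9059): product = 0.7866
After component 5 (R=0.8572): product = 0.6743
After component 6 (R=0.911): product = 0.6143
R_sys = 0.6143

0.6143


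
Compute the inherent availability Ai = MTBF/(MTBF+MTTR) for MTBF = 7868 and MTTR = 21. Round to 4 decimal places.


MTBF = 7868
MTTR = 21
MTBF + MTTR = 7889
Ai = 7868 / 7889
Ai = 0.9973

0.9973


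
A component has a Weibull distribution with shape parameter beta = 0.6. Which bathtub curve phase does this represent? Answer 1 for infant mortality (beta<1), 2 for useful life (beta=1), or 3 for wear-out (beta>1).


beta = 0.6
Compare beta to 1:
beta < 1 => infant mortality (phase 1)
beta = 1 => useful life (phase 2)
beta > 1 => wear-out (phase 3)
Since beta = 0.6, this is infant mortality (decreasing failure rate)
Phase = 1

1


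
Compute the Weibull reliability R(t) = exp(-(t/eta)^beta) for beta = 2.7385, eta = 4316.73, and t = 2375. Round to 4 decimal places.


beta = 2.7385, eta = 4316.73, t = 2375
t/eta = 2375 / 4316.73 = 0.5502
(t/eta)^beta = 0.5502^2.7385 = 0.1947
R(t) = exp(-0.1947)
R(t) = 0.8231

0.8231


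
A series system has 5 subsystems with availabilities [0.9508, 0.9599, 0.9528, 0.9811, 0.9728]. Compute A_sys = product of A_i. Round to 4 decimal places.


Subsystems: [0.9508, 0.9599, 0.9528, 0.9811, 0.9728]
After subsystem 1 (A=0.9508): product = 0.9508
After subsystem 2 (A=0.9599): product = 0.9127
After subsystem 3 (A=0.9528): product = 0.8696
After subsystem 4 (A=0.9811): product = 0.8532
After subsystem 5 (A=0.9728): product = 0.83
A_sys = 0.83

0.83


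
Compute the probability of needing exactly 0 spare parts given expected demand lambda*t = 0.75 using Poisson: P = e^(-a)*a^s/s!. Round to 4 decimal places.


a = 0.75, s = 0
e^(-a) = e^(-0.75) = 0.4724
a^s = 0.75^0 = 1.0
s! = 1
P = 0.4724 * 1.0 / 1
P = 0.4724

0.4724


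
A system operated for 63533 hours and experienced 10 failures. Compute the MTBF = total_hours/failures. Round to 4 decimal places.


total_hours = 63533
failures = 10
MTBF = 63533 / 10
MTBF = 6353.3

6353.3


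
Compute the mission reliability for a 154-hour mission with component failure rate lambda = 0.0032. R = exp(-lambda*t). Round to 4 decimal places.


lambda = 0.0032
mission_time = 154
lambda * t = 0.0032 * 154 = 0.4928
R = exp(-0.4928)
R = 0.6109

0.6109


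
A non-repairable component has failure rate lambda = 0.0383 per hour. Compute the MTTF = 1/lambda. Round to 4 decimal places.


lambda = 0.0383
MTTF = 1 / 0.0383
MTTF = 26.1097

26.1097


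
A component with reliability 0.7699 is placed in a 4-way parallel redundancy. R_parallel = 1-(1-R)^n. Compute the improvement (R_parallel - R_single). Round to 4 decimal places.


R_single = 0.7699, n = 4
1 - R_single = 0.2301
(1 - R_single)^n = 0.2301^4 = 0.0028
R_parallel = 1 - 0.0028 = 0.9972
Improvement = 0.9972 - 0.7699
Improvement = 0.2273

0.2273


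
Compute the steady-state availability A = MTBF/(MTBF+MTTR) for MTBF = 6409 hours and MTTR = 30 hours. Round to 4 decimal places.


MTBF = 6409
MTTR = 30
MTBF + MTTR = 6439
A = 6409 / 6439
A = 0.9953

0.9953


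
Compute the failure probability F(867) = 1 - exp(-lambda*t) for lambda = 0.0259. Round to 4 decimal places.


lambda = 0.0259, t = 867
lambda * t = 22.4553
exp(-22.4553) = 0.0
F(t) = 1 - 0.0
F(t) = 1.0

1.0


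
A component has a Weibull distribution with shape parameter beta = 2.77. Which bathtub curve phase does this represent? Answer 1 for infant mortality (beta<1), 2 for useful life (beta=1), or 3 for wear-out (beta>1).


beta = 2.77
Compare beta to 1:
beta < 1 => infant mortality (phase 1)
beta = 1 => useful life (phase 2)
beta > 1 => wear-out (phase 3)
Since beta = 2.77, this is wear-out (increasing failure rate)
Phase = 3

3


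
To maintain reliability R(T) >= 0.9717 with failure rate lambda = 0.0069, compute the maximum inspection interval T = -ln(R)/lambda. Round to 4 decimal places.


R_target = 0.9717
lambda = 0.0069
-ln(0.9717) = 0.0287
T = 0.0287 / 0.0069
T = 4.1606

4.1606


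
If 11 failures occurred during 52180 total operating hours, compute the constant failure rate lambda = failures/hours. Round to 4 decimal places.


failures = 11
total_hours = 52180
lambda = 11 / 52180
lambda = 0.0002

0.0002


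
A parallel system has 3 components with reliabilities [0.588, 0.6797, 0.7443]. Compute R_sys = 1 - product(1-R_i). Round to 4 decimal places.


Components: [0.588, 0.6797, 0.7443]
(1 - 0.588) = 0.412, running product = 0.412
(1 - 0.6797) = 0.3203, running product = 0.132
(1 - 0.7443) = 0.2557, running product = 0.0337
Product of (1-R_i) = 0.0337
R_sys = 1 - 0.0337 = 0.9663

0.9663


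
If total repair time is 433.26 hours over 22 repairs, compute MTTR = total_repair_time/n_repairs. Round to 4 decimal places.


total_repair_time = 433.26
n_repairs = 22
MTTR = 433.26 / 22
MTTR = 19.6936

19.6936


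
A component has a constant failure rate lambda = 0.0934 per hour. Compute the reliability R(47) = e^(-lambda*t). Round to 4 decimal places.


lambda = 0.0934
t = 47
lambda * t = 4.3898
R(t) = e^(-4.3898)
R(t) = 0.0124

0.0124


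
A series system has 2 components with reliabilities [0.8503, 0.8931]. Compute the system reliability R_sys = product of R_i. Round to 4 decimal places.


Components: [0.8503, 0.8931]
After component 1 (R=0.8503): product = 0.8503
After component 2 (R=0.8931): product = 0.7594
R_sys = 0.7594

0.7594


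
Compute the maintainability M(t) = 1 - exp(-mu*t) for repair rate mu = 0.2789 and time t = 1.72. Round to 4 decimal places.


mu = 0.2789, t = 1.72
mu * t = 0.2789 * 1.72 = 0.4797
exp(-0.4797) = 0.619
M(t) = 1 - 0.619
M(t) = 0.381

0.381


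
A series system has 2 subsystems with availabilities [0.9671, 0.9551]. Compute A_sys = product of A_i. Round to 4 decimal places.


Subsystems: [0.9671, 0.9551]
After subsystem 1 (A=0.9671): product = 0.9671
After subsystem 2 (A=0.9551): product = 0.9237
A_sys = 0.9237

0.9237


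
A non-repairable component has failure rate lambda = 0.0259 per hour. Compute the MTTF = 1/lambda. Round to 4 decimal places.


lambda = 0.0259
MTTF = 1 / 0.0259
MTTF = 38.61

38.61


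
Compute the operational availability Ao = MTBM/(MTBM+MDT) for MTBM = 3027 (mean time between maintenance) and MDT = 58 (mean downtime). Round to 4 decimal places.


MTBM = 3027
MDT = 58
MTBM + MDT = 3085
Ao = 3027 / 3085
Ao = 0.9812

0.9812


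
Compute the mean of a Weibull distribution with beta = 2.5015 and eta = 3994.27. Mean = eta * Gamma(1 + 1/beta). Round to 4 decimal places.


beta = 2.5015, eta = 3994.27
1/beta = 0.3998
1 + 1/beta = 1.3998
Gamma(1.3998) = 0.8873
Mean = 3994.27 * 0.8873
Mean = 3544.0235

3544.0235


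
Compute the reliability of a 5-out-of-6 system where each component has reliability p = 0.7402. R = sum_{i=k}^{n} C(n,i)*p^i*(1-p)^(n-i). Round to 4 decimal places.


k = 5, n = 6, p = 0.7402
i=5: C(6,5)=6 * 0.7402^5 * 0.2598^1 = 0.3464
i=6: C(6,6)=1 * 0.7402^6 * 0.2598^0 = 0.1645
R = sum of terms = 0.5108

0.5108


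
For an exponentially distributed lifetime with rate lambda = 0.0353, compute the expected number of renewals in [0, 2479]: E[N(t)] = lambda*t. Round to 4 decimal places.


lambda = 0.0353
t = 2479
E[N(t)] = lambda * t
E[N(t)] = 0.0353 * 2479
E[N(t)] = 87.5087

87.5087


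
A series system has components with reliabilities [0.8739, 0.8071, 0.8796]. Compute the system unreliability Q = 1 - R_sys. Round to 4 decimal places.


Components: [0.8739, 0.8071, 0.8796]
After component 1: product = 0.8739
After component 2: product = 0.7053
After component 3: product = 0.6204
R_sys = 0.6204
Q = 1 - 0.6204 = 0.3796

0.3796


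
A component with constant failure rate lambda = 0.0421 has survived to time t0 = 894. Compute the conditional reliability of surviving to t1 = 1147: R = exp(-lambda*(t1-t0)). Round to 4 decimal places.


lambda = 0.0421
t0 = 894, t1 = 1147
t1 - t0 = 253
lambda * (t1-t0) = 0.0421 * 253 = 10.6513
R = exp(-10.6513)
R = 0.0

0.0


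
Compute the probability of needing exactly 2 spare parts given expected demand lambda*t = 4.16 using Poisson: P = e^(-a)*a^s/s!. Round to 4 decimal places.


a = 4.16, s = 2
e^(-a) = e^(-4.16) = 0.0156
a^s = 4.16^2 = 17.3056
s! = 2
P = 0.0156 * 17.3056 / 2
P = 0.135

0.135


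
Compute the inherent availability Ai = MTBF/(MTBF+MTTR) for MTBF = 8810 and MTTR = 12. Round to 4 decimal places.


MTBF = 8810
MTTR = 12
MTBF + MTTR = 8822
Ai = 8810 / 8822
Ai = 0.9986

0.9986


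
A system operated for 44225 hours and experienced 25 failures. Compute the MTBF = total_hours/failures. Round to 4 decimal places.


total_hours = 44225
failures = 25
MTBF = 44225 / 25
MTBF = 1769.0

1769.0


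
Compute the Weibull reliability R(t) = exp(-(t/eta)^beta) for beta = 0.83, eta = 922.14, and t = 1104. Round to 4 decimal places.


beta = 0.83, eta = 922.14, t = 1104
t/eta = 1104 / 922.14 = 1.1972
(t/eta)^beta = 1.1972^0.83 = 1.1611
R(t) = exp(-1.1611)
R(t) = 0.3131

0.3131


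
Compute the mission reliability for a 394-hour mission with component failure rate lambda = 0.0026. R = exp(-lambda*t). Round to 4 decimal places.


lambda = 0.0026
mission_time = 394
lambda * t = 0.0026 * 394 = 1.0244
R = exp(-1.0244)
R = 0.359

0.359


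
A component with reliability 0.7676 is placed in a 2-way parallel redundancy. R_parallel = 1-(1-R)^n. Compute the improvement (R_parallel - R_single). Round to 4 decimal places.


R_single = 0.7676, n = 2
1 - R_single = 0.2324
(1 - R_single)^n = 0.2324^2 = 0.054
R_parallel = 1 - 0.054 = 0.946
Improvement = 0.946 - 0.7676
Improvement = 0.1784

0.1784


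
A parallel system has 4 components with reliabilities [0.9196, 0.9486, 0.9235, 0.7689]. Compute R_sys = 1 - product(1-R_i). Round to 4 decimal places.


Components: [0.9196, 0.9486, 0.9235, 0.7689]
(1 - 0.9196) = 0.0804, running product = 0.0804
(1 - 0.9486) = 0.0514, running product = 0.0041
(1 - 0.9235) = 0.0765, running product = 0.0003
(1 - 0.7689) = 0.2311, running product = 0.0001
Product of (1-R_i) = 0.0001
R_sys = 1 - 0.0001 = 0.9999

0.9999


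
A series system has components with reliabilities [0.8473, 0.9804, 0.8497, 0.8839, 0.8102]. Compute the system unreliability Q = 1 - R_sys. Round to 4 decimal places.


Components: [0.8473, 0.9804, 0.8497, 0.8839, 0.8102]
After component 1: product = 0.8473
After component 2: product = 0.8307
After component 3: product = 0.7058
After component 4: product = 0.6239
After component 5: product = 0.5055
R_sys = 0.5055
Q = 1 - 0.5055 = 0.4945

0.4945


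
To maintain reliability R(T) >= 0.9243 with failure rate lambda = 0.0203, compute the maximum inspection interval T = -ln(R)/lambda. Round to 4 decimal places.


R_target = 0.9243
lambda = 0.0203
-ln(0.9243) = 0.0787
T = 0.0787 / 0.0203
T = 3.8778

3.8778


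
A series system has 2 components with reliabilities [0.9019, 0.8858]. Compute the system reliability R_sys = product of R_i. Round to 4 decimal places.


Components: [0.9019, 0.8858]
After component 1 (R=0.9019): product = 0.9019
After component 2 (R=0.8858): product = 0.7989
R_sys = 0.7989

0.7989


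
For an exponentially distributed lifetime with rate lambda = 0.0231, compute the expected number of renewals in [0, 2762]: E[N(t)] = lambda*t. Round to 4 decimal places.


lambda = 0.0231
t = 2762
E[N(t)] = lambda * t
E[N(t)] = 0.0231 * 2762
E[N(t)] = 63.8022

63.8022


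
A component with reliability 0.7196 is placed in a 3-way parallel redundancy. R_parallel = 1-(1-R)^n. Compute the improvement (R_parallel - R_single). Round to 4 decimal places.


R_single = 0.7196, n = 3
1 - R_single = 0.2804
(1 - R_single)^n = 0.2804^3 = 0.022
R_parallel = 1 - 0.022 = 0.978
Improvement = 0.978 - 0.7196
Improvement = 0.2584

0.2584


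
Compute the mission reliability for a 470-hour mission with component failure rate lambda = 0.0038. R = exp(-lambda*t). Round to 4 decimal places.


lambda = 0.0038
mission_time = 470
lambda * t = 0.0038 * 470 = 1.786
R = exp(-1.786)
R = 0.1676

0.1676


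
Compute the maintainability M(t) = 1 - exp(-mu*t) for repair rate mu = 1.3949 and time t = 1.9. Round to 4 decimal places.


mu = 1.3949, t = 1.9
mu * t = 1.3949 * 1.9 = 2.6503
exp(-2.6503) = 0.0706
M(t) = 1 - 0.0706
M(t) = 0.9294

0.9294


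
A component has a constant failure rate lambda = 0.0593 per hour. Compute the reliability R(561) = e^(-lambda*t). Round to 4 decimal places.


lambda = 0.0593
t = 561
lambda * t = 33.2673
R(t) = e^(-33.2673)
R(t) = 0.0

0.0


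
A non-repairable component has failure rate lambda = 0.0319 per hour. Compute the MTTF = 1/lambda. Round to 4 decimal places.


lambda = 0.0319
MTTF = 1 / 0.0319
MTTF = 31.348

31.348


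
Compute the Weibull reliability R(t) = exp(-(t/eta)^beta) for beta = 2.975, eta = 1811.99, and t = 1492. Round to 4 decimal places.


beta = 2.975, eta = 1811.99, t = 1492
t/eta = 1492 / 1811.99 = 0.8234
(t/eta)^beta = 0.8234^2.975 = 0.561
R(t) = exp(-0.561)
R(t) = 0.5706

0.5706


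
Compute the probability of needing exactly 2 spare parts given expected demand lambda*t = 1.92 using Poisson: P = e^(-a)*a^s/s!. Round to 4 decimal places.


a = 1.92, s = 2
e^(-a) = e^(-1.92) = 0.1466
a^s = 1.92^2 = 3.6864
s! = 2
P = 0.1466 * 3.6864 / 2
P = 0.2702

0.2702


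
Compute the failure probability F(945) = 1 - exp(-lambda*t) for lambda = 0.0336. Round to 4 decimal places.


lambda = 0.0336, t = 945
lambda * t = 31.752
exp(-31.752) = 0.0
F(t) = 1 - 0.0
F(t) = 1.0

1.0


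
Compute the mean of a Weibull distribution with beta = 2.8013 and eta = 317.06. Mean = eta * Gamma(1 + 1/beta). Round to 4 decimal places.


beta = 2.8013, eta = 317.06
1/beta = 0.357
1 + 1/beta = 1.357
Gamma(1.357) = 0.8905
Mean = 317.06 * 0.8905
Mean = 282.3314

282.3314


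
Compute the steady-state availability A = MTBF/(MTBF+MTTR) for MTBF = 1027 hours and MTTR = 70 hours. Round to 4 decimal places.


MTBF = 1027
MTTR = 70
MTBF + MTTR = 1097
A = 1027 / 1097
A = 0.9362

0.9362


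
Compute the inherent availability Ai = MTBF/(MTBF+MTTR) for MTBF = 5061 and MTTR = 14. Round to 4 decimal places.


MTBF = 5061
MTTR = 14
MTBF + MTTR = 5075
Ai = 5061 / 5075
Ai = 0.9972

0.9972


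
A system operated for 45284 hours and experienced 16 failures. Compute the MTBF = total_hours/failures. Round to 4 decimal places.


total_hours = 45284
failures = 16
MTBF = 45284 / 16
MTBF = 2830.25

2830.25


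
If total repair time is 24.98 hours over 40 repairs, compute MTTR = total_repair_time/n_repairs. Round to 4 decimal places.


total_repair_time = 24.98
n_repairs = 40
MTTR = 24.98 / 40
MTTR = 0.6245

0.6245


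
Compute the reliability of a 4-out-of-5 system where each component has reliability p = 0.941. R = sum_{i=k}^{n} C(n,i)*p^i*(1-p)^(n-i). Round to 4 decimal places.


k = 4, n = 5, p = 0.941
i=4: C(5,4)=5 * 0.941^4 * 0.059^1 = 0.2313
i=5: C(5,5)=1 * 0.941^5 * 0.059^0 = 0.7378
R = sum of terms = 0.9691

0.9691


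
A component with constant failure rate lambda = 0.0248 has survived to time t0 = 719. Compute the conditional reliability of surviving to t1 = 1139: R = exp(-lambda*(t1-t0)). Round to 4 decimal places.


lambda = 0.0248
t0 = 719, t1 = 1139
t1 - t0 = 420
lambda * (t1-t0) = 0.0248 * 420 = 10.416
R = exp(-10.416)
R = 0.0

0.0


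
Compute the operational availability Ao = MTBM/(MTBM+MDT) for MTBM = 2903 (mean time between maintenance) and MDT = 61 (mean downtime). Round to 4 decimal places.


MTBM = 2903
MDT = 61
MTBM + MDT = 2964
Ao = 2903 / 2964
Ao = 0.9794

0.9794


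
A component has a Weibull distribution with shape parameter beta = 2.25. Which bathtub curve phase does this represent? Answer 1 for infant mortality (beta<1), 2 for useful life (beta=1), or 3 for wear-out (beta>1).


beta = 2.25
Compare beta to 1:
beta < 1 => infant mortality (phase 1)
beta = 1 => useful life (phase 2)
beta > 1 => wear-out (phase 3)
Since beta = 2.25, this is wear-out (increasing failure rate)
Phase = 3

3


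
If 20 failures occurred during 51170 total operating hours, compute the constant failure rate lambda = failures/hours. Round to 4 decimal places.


failures = 20
total_hours = 51170
lambda = 20 / 51170
lambda = 0.0004

0.0004


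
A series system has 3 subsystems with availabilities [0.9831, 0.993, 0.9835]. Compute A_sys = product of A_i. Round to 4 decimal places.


Subsystems: [0.9831, 0.993, 0.9835]
After subsystem 1 (A=0.9831): product = 0.9831
After subsystem 2 (A=0.993): product = 0.9762
After subsystem 3 (A=0.9835): product = 0.9601
A_sys = 0.9601

0.9601


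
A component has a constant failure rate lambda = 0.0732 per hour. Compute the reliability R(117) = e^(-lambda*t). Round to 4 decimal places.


lambda = 0.0732
t = 117
lambda * t = 8.5644
R(t) = e^(-8.5644)
R(t) = 0.0002

0.0002


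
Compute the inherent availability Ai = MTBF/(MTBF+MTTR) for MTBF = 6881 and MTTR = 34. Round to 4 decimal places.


MTBF = 6881
MTTR = 34
MTBF + MTTR = 6915
Ai = 6881 / 6915
Ai = 0.9951

0.9951


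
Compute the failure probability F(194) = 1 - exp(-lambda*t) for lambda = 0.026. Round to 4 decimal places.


lambda = 0.026, t = 194
lambda * t = 5.044
exp(-5.044) = 0.0064
F(t) = 1 - 0.0064
F(t) = 0.9936

0.9936


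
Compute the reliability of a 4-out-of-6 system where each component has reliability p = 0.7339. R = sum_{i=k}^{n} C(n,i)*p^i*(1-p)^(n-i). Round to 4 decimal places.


k = 4, n = 6, p = 0.7339
i=4: C(6,4)=15 * 0.7339^4 * 0.2661^2 = 0.3081
i=5: C(6,5)=6 * 0.7339^5 * 0.2661^1 = 0.3399
i=6: C(6,6)=1 * 0.7339^6 * 0.2661^0 = 0.1563
R = sum of terms = 0.8043

0.8043


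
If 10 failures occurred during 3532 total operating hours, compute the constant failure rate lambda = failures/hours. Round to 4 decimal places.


failures = 10
total_hours = 3532
lambda = 10 / 3532
lambda = 0.0028

0.0028


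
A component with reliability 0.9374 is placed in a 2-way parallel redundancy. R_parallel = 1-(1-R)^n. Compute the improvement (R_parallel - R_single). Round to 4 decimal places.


R_single = 0.9374, n = 2
1 - R_single = 0.0626
(1 - R_single)^n = 0.0626^2 = 0.0039
R_parallel = 1 - 0.0039 = 0.9961
Improvement = 0.9961 - 0.9374
Improvement = 0.0587

0.0587


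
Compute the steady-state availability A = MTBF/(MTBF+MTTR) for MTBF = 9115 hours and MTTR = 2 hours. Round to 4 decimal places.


MTBF = 9115
MTTR = 2
MTBF + MTTR = 9117
A = 9115 / 9117
A = 0.9998

0.9998


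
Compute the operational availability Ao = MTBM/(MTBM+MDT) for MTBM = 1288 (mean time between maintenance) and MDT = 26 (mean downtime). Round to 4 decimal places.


MTBM = 1288
MDT = 26
MTBM + MDT = 1314
Ao = 1288 / 1314
Ao = 0.9802

0.9802


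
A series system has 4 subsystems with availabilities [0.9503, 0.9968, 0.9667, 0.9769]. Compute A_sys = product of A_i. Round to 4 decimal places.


Subsystems: [0.9503, 0.9968, 0.9667, 0.9769]
After subsystem 1 (A=0.9503): product = 0.9503
After subsystem 2 (A=0.9968): product = 0.9473
After subsystem 3 (A=0.9667): product = 0.9157
After subsystem 4 (A=0.9769): product = 0.8946
A_sys = 0.8946

0.8946


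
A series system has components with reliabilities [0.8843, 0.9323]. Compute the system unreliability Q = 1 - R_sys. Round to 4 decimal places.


Components: [0.8843, 0.9323]
After component 1: product = 0.8843
After component 2: product = 0.8244
R_sys = 0.8244
Q = 1 - 0.8244 = 0.1756

0.1756


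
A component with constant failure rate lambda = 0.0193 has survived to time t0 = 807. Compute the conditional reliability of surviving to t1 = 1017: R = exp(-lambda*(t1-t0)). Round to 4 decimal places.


lambda = 0.0193
t0 = 807, t1 = 1017
t1 - t0 = 210
lambda * (t1-t0) = 0.0193 * 210 = 4.053
R = exp(-4.053)
R = 0.0174

0.0174


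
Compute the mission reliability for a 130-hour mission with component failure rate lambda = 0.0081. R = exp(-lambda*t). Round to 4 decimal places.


lambda = 0.0081
mission_time = 130
lambda * t = 0.0081 * 130 = 1.053
R = exp(-1.053)
R = 0.3489

0.3489


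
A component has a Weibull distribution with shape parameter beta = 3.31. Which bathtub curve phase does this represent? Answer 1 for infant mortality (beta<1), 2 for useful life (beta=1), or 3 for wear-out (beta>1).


beta = 3.31
Compare beta to 1:
beta < 1 => infant mortality (phase 1)
beta = 1 => useful life (phase 2)
beta > 1 => wear-out (phase 3)
Since beta = 3.31, this is wear-out (increasing failure rate)
Phase = 3

3


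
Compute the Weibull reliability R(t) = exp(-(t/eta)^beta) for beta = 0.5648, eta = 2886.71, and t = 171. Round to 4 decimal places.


beta = 0.5648, eta = 2886.71, t = 171
t/eta = 171 / 2886.71 = 0.0592
(t/eta)^beta = 0.0592^0.5648 = 0.2027
R(t) = exp(-0.2027)
R(t) = 0.8166

0.8166


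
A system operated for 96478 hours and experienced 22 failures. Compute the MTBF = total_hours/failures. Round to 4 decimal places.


total_hours = 96478
failures = 22
MTBF = 96478 / 22
MTBF = 4385.3636

4385.3636


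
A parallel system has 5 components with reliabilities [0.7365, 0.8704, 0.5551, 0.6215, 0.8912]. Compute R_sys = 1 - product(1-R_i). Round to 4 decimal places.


Components: [0.7365, 0.8704, 0.5551, 0.6215, 0.8912]
(1 - 0.7365) = 0.2635, running product = 0.2635
(1 - 0.8704) = 0.1296, running product = 0.0341
(1 - 0.5551) = 0.4449, running product = 0.0152
(1 - 0.6215) = 0.3785, running product = 0.0058
(1 - 0.8912) = 0.1088, running product = 0.0006
Product of (1-R_i) = 0.0006
R_sys = 1 - 0.0006 = 0.9994

0.9994


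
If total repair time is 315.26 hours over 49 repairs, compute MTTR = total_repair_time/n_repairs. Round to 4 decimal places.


total_repair_time = 315.26
n_repairs = 49
MTTR = 315.26 / 49
MTTR = 6.4339

6.4339


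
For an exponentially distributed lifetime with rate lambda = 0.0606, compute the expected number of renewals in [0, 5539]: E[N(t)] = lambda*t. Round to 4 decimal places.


lambda = 0.0606
t = 5539
E[N(t)] = lambda * t
E[N(t)] = 0.0606 * 5539
E[N(t)] = 335.6634

335.6634


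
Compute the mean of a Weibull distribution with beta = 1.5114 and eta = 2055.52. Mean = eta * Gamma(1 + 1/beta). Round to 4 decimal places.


beta = 1.5114, eta = 2055.52
1/beta = 0.6616
1 + 1/beta = 1.6616
Gamma(1.6616) = 0.9019
Mean = 2055.52 * 0.9019
Mean = 1853.9349

1853.9349


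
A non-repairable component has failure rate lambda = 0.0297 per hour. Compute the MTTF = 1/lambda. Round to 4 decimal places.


lambda = 0.0297
MTTF = 1 / 0.0297
MTTF = 33.67

33.67


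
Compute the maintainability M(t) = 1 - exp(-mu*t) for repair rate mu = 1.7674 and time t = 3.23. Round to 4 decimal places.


mu = 1.7674, t = 3.23
mu * t = 1.7674 * 3.23 = 5.7087
exp(-5.7087) = 0.0033
M(t) = 1 - 0.0033
M(t) = 0.9967

0.9967


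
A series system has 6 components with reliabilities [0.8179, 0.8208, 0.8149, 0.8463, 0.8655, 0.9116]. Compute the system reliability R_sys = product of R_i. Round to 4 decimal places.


Components: [0.8179, 0.8208, 0.8149, 0.8463, 0.8655, 0.9116]
After component 1 (R=0.8179): product = 0.8179
After component 2 (R=0.8208): product = 0.6713
After component 3 (R=0.8149): product = 0.5471
After component 4 (R=0.8463): product = 0.463
After component 5 (R=0.8655): product = 0.4007
After component 6 (R=0.9116): product = 0.3653
R_sys = 0.3653

0.3653


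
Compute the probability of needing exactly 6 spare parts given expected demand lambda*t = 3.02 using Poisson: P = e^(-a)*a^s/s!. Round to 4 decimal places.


a = 3.02, s = 6
e^(-a) = e^(-3.02) = 0.0488
a^s = 3.02^6 = 758.6503
s! = 720
P = 0.0488 * 758.6503 / 720
P = 0.0514

0.0514


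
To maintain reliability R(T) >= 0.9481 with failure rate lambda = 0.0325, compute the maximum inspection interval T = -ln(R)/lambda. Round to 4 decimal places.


R_target = 0.9481
lambda = 0.0325
-ln(0.9481) = 0.0533
T = 0.0533 / 0.0325
T = 1.6399

1.6399


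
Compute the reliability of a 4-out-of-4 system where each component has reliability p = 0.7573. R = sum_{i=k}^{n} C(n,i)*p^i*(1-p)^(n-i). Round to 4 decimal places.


k = 4, n = 4, p = 0.7573
i=4: C(4,4)=1 * 0.7573^4 * 0.2427^0 = 0.3289
R = sum of terms = 0.3289

0.3289


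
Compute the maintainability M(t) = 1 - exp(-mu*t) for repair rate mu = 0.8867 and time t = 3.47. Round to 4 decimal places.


mu = 0.8867, t = 3.47
mu * t = 0.8867 * 3.47 = 3.0768
exp(-3.0768) = 0.0461
M(t) = 1 - 0.0461
M(t) = 0.9539

0.9539
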